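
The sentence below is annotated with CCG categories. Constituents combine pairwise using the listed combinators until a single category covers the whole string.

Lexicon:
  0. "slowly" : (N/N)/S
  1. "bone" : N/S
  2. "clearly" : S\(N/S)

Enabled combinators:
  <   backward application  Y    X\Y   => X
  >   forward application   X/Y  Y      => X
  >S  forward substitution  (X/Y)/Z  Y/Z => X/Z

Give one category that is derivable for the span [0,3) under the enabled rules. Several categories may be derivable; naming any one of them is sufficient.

S

[0,3] S   <
  [0,2] N/S   >S
    [0,1] "slowly" : (N/N)/S
    [1,2] "bone" : N/S
  [2,3] "clearly" : S\(N/S)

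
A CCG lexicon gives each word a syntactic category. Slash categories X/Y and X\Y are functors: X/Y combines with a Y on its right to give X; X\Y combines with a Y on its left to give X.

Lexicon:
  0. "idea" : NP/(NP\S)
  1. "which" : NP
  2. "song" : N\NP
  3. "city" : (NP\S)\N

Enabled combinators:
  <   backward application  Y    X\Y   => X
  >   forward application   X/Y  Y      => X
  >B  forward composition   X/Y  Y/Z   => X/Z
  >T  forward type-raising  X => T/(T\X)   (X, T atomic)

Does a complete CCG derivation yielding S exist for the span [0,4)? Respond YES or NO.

NP/(NP\S) NP N\NP (NP\S)\N
CKY chart[0,4] = {N/(N\NP), NP, NP/(NP\NP), PP/(PP\NP), S/(S\NP)}; S ∉ chart

NO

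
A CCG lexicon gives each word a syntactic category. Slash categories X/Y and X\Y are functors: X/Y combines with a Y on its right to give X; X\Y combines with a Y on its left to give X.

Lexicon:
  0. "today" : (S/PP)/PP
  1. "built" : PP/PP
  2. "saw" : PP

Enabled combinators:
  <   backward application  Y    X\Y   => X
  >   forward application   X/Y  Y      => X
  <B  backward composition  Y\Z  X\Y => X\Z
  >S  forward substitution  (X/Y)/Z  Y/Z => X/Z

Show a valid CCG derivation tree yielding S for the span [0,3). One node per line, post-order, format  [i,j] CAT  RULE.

[0,3] S   >
  [0,2] S/PP   >S
    [0,1] "today" : (S/PP)/PP
    [1,2] "built" : PP/PP
  [2,3] "saw" : PP

[0,1] (S/PP)/PP  lex  "today"
[1,2] PP/PP  lex  "built"
[0,2] S/PP  >S  k=1
[2,3] PP  lex  "saw"
[0,3] S  >  k=2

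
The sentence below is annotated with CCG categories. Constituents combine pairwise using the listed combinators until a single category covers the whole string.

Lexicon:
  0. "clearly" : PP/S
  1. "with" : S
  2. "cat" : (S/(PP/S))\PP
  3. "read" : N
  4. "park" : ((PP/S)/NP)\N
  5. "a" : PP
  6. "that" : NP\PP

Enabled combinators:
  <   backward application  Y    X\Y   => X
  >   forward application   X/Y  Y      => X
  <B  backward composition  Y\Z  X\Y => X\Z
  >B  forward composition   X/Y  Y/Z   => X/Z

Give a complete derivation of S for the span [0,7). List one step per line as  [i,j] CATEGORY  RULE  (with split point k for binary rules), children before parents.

[0,7] S   >
  [0,3] S/(PP/S)   <
    [0,2] PP   >
      [0,1] "clearly" : PP/S
      [1,2] "with" : S
    [2,3] "cat" : (S/(PP/S))\PP
  [3,7] PP/S   >
    [3,5] (PP/S)/NP   <
      [3,4] "read" : N
      [4,5] "park" : ((PP/S)/NP)\N
    [5,7] NP   <
      [5,6] "a" : PP
      [6,7] "that" : NP\PP

[0,1] PP/S  lex  "clearly"
[1,2] S  lex  "with"
[0,2] PP  >  k=1
[2,3] (S/(PP/S))\PP  lex  "cat"
[0,3] S/(PP/S)  <  k=2
[3,4] N  lex  "read"
[4,5] ((PP/S)/NP)\N  lex  "park"
[3,5] (PP/S)/NP  <  k=4
[5,6] PP  lex  "a"
[6,7] NP\PP  lex  "that"
[5,7] NP  <  k=6
[3,7] PP/S  >  k=5
[0,7] S  >  k=3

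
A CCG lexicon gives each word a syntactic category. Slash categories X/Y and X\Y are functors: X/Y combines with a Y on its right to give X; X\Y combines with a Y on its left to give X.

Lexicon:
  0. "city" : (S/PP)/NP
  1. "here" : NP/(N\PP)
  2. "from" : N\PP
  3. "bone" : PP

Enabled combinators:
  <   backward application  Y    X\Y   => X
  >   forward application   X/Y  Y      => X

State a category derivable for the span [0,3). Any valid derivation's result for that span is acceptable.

[0,4] S   >
  [0,3] S/PP   >
    [0,1] "city" : (S/PP)/NP
    [1,3] NP   >
      [1,2] "here" : NP/(N\PP)
      [2,3] "from" : N\PP
  [3,4] "bone" : PP

S/PP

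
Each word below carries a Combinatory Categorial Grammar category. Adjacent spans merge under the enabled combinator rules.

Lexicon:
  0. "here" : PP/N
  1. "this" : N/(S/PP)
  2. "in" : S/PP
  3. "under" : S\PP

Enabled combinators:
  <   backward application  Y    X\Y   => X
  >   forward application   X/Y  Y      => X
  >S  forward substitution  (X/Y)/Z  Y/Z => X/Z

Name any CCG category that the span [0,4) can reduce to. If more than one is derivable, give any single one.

[0,4] S   <
  [0,3] PP   >
    [0,1] "here" : PP/N
    [1,3] N   >
      [1,2] "this" : N/(S/PP)
      [2,3] "in" : S/PP
  [3,4] "under" : S\PP

S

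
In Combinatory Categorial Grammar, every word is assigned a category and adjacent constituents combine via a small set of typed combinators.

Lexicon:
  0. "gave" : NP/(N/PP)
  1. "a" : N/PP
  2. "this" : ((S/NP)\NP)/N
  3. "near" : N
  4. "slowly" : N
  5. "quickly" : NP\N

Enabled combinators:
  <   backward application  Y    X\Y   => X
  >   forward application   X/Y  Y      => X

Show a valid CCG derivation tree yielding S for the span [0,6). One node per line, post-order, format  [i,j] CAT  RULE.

[0,6] S   >
  [0,4] S/NP   <
    [0,2] NP   >
      [0,1] "gave" : NP/(N/PP)
      [1,2] "a" : N/PP
    [2,4] (S/NP)\NP   >
      [2,3] "this" : ((S/NP)\NP)/N
      [3,4] "near" : N
  [4,6] NP   <
    [4,5] "slowly" : N
    [5,6] "quickly" : NP\N

[0,1] NP/(N/PP)  lex  "gave"
[1,2] N/PP  lex  "a"
[0,2] NP  >  k=1
[2,3] ((S/NP)\NP)/N  lex  "this"
[3,4] N  lex  "near"
[2,4] (S/NP)\NP  >  k=3
[0,4] S/NP  <  k=2
[4,5] N  lex  "slowly"
[5,6] NP\N  lex  "quickly"
[4,6] NP  <  k=5
[0,6] S  >  k=4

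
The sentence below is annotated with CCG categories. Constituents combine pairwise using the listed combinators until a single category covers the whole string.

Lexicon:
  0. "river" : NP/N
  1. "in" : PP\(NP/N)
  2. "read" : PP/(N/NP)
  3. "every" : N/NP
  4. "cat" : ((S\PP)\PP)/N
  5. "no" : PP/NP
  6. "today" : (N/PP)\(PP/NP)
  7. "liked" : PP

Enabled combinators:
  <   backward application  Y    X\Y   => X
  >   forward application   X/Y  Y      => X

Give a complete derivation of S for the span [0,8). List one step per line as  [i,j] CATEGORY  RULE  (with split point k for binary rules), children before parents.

[0,1] NP/N  lex  "river"
[1,2] PP\(NP/N)  lex  "in"
[0,2] PP  <  k=1
[2,3] PP/(N/NP)  lex  "read"
[3,4] N/NP  lex  "every"
[2,4] PP  >  k=3
[4,5] ((S\PP)\PP)/N  lex  "cat"
[5,6] PP/NP  lex  "no"
[6,7] (N/PP)\(PP/NP)  lex  "today"
[5,7] N/PP  <  k=6
[7,8] PP  lex  "liked"
[5,8] N  >  k=7
[4,8] (S\PP)\PP  >  k=5
[2,8] S\PP  <  k=4
[0,8] S  <  k=2

[0,8] S   <
  [0,2] PP   <
    [0,1] "river" : NP/N
    [1,2] "in" : PP\(NP/N)
  [2,8] S\PP   <
    [2,4] PP   >
      [2,3] "read" : PP/(N/NP)
      [3,4] "every" : N/NP
    [4,8] (S\PP)\PP   >
      [4,5] "cat" : ((S\PP)\PP)/N
      [5,8] N   >
        [5,7] N/PP   <
          [5,6] "no" : PP/NP
          [6,7] "today" : (N/PP)\(PP/NP)
        [7,8] "liked" : PP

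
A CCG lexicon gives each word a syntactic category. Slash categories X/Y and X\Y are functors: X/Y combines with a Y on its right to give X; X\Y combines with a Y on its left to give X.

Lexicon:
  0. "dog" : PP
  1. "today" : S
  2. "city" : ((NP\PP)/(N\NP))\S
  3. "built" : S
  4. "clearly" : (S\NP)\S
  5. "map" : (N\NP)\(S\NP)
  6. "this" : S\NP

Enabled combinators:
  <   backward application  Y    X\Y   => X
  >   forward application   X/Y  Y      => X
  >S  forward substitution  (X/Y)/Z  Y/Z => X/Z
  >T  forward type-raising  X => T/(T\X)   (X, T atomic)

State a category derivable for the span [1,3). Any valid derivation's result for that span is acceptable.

(NP\PP)/(N\NP)

[0,7] S   <
  [0,6] NP   <
    [0,1] "dog" : PP
    [1,6] NP\PP   >
      [1,3] (NP\PP)/(N\NP)   <
        [1,2] "today" : S
        [2,3] "city" : ((NP\PP)/(N\NP))\S
      [3,6] N\NP   <
        [3,5] S\NP   <
          [3,4] "built" : S
          [4,5] "clearly" : (S\NP)\S
        [5,6] "map" : (N\NP)\(S\NP)
  [6,7] "this" : S\NP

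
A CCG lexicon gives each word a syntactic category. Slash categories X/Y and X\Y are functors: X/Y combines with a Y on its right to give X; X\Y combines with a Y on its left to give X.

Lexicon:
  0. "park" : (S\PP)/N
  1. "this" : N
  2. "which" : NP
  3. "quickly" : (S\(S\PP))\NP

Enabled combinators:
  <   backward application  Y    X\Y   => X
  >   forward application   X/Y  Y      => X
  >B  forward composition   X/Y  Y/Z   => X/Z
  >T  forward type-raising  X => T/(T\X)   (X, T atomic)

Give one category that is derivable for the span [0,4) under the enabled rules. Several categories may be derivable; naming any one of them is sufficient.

[0,4] S   <
  [0,2] S\PP   >
    [0,1] "park" : (S\PP)/N
    [1,2] "this" : N
  [2,4] S\(S\PP)   <
    [2,3] "which" : NP
    [3,4] "quickly" : (S\(S\PP))\NP

S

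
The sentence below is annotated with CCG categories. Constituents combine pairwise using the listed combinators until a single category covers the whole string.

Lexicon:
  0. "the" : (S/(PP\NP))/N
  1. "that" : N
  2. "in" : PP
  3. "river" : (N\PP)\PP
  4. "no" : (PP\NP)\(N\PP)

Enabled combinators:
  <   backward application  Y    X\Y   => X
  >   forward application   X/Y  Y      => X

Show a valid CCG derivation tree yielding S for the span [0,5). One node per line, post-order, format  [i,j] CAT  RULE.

[0,1] (S/(PP\NP))/N  lex  "the"
[1,2] N  lex  "that"
[0,2] S/(PP\NP)  >  k=1
[2,3] PP  lex  "in"
[3,4] (N\PP)\PP  lex  "river"
[2,4] N\PP  <  k=3
[4,5] (PP\NP)\(N\PP)  lex  "no"
[2,5] PP\NP  <  k=4
[0,5] S  >  k=2

[0,5] S   >
  [0,2] S/(PP\NP)   >
    [0,1] "the" : (S/(PP\NP))/N
    [1,2] "that" : N
  [2,5] PP\NP   <
    [2,4] N\PP   <
      [2,3] "in" : PP
      [3,4] "river" : (N\PP)\PP
    [4,5] "no" : (PP\NP)\(N\PP)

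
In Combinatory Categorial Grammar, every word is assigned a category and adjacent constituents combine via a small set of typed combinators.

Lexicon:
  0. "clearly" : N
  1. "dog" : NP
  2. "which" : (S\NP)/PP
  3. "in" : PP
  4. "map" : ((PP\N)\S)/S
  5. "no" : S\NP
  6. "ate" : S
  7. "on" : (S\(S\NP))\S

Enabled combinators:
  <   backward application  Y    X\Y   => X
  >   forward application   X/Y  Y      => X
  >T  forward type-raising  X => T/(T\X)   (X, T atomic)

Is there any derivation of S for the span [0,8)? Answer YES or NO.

NO

N NP (S\NP)/PP PP ((PP\N)\S)/S S\NP S (S\(S\NP))\S
CKY chart[0,8] = {N/(N\PP), NP/(NP\PP), PP, PP/(PP\PP), S/(S\PP)}; S ∉ chart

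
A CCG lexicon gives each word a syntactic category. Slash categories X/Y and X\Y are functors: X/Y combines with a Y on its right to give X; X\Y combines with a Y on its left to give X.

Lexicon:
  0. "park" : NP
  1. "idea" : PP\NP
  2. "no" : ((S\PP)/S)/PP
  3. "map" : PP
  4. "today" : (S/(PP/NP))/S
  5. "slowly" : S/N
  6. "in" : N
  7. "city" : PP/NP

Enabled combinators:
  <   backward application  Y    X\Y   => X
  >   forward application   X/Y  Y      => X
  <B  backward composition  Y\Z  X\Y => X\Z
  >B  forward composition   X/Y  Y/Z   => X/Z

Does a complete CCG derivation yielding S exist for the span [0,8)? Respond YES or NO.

[0,8] S   <
  [0,2] PP   <
    [0,1] "park" : NP
    [1,2] "idea" : PP\NP
  [2,8] S\PP   >
    [2,4] (S\PP)/S   >
      [2,3] "no" : ((S\PP)/S)/PP
      [3,4] "map" : PP
    [4,8] S   >
      [4,7] S/(PP/NP)   >
        [4,5] "today" : (S/(PP/NP))/S
        [5,7] S   >
          [5,6] "slowly" : S/N
          [6,7] "in" : N
      [7,8] "city" : PP/NP

YES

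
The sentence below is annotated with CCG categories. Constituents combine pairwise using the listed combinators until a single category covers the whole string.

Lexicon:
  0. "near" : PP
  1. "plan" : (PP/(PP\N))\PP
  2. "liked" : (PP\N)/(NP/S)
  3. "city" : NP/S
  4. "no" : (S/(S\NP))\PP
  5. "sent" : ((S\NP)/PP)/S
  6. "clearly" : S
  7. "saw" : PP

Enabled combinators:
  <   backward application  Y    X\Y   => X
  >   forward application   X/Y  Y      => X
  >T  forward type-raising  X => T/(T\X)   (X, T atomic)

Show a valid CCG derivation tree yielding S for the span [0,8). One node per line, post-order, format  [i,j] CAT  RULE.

[0,1] PP  lex  "near"
[1,2] (PP/(PP\N))\PP  lex  "plan"
[0,2] PP/(PP\N)  <  k=1
[2,3] (PP\N)/(NP/S)  lex  "liked"
[3,4] NP/S  lex  "city"
[2,4] PP\N  >  k=3
[0,4] PP  >  k=2
[4,5] (S/(S\NP))\PP  lex  "no"
[0,5] S/(S\NP)  <  k=4
[5,6] ((S\NP)/PP)/S  lex  "sent"
[6,7] S  lex  "clearly"
[5,7] (S\NP)/PP  >  k=6
[7,8] PP  lex  "saw"
[5,8] S\NP  >  k=7
[0,8] S  >  k=5

[0,8] S   >
  [0,5] S/(S\NP)   <
    [0,4] PP   >
      [0,2] PP/(PP\N)   <
        [0,1] "near" : PP
        [1,2] "plan" : (PP/(PP\N))\PP
      [2,4] PP\N   >
        [2,3] "liked" : (PP\N)/(NP/S)
        [3,4] "city" : NP/S
    [4,5] "no" : (S/(S\NP))\PP
  [5,8] S\NP   >
    [5,7] (S\NP)/PP   >
      [5,6] "sent" : ((S\NP)/PP)/S
      [6,7] "clearly" : S
    [7,8] "saw" : PP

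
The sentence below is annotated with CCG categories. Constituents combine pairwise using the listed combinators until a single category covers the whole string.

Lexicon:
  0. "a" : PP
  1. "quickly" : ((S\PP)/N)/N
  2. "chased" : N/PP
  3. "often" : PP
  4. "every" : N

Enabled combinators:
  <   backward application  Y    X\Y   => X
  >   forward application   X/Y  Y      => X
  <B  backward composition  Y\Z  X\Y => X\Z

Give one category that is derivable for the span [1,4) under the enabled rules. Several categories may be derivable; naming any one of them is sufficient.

[0,5] S   <
  [0,1] "a" : PP
  [1,5] S\PP   >
    [1,4] (S\PP)/N   >
      [1,2] "quickly" : ((S\PP)/N)/N
      [2,4] N   >
        [2,3] "chased" : N/PP
        [3,4] "often" : PP
    [4,5] "every" : N

(S\PP)/N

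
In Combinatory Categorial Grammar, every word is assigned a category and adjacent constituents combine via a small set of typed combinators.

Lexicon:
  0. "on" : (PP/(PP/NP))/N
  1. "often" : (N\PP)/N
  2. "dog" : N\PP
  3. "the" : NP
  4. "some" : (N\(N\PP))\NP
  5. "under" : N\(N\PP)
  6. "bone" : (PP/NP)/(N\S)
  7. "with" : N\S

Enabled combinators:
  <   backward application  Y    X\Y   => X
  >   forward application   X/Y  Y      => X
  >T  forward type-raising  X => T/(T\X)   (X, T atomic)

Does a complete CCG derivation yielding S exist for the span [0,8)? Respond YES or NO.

NO

(PP/(PP/NP))/N (N\PP)/N N\PP NP (N\(N\PP))\NP N\(N\PP) (PP/NP)/(N\S) N\S
CKY chart[0,8] = {N/(N\PP), NP/(NP\PP), PP, PP/(PP\PP), S/(S\PP)}; S ∉ chart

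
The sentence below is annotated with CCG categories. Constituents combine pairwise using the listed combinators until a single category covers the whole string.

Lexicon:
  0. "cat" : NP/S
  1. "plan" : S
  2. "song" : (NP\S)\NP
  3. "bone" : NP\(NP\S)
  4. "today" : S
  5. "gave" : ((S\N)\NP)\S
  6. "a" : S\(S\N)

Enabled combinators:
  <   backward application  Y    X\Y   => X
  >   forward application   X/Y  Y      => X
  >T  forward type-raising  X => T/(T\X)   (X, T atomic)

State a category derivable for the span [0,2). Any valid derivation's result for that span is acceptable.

NP

[0,7] S   <
  [0,6] S\N   <
    [0,4] NP   <
      [0,3] NP\S   <
        [0,2] NP   >
          [0,1] "cat" : NP/S
          [1,2] "plan" : S
        [2,3] "song" : (NP\S)\NP
      [3,4] "bone" : NP\(NP\S)
    [4,6] (S\N)\NP   <
      [4,5] "today" : S
      [5,6] "gave" : ((S\N)\NP)\S
  [6,7] "a" : S\(S\N)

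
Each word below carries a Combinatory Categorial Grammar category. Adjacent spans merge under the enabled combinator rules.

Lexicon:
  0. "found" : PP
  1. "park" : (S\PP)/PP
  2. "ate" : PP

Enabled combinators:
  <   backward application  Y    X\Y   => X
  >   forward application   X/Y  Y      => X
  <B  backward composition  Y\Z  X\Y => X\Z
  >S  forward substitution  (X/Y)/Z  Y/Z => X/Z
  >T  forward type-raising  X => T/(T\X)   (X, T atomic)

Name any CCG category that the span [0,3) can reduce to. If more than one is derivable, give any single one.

[0,3] S   >
  [0,1] S/(S\PP)   >T
    [0,1] "found" : PP
  [1,3] S\PP   >
    [1,2] "park" : (S\PP)/PP
    [2,3] "ate" : PP

S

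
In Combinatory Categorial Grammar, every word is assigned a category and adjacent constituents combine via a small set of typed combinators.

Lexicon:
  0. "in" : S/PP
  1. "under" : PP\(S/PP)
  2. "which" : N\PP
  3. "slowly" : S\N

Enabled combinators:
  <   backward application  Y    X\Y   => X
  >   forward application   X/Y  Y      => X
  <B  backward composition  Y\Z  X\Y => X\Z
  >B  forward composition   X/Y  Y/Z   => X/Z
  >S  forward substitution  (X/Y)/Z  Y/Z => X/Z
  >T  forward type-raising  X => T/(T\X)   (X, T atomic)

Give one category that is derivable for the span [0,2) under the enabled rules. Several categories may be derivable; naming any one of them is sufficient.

[0,4] S   <
  [0,2] PP   <
    [0,1] "in" : S/PP
    [1,2] "under" : PP\(S/PP)
  [2,4] S\PP   <B
    [2,3] "which" : N\PP
    [3,4] "slowly" : S\N

PP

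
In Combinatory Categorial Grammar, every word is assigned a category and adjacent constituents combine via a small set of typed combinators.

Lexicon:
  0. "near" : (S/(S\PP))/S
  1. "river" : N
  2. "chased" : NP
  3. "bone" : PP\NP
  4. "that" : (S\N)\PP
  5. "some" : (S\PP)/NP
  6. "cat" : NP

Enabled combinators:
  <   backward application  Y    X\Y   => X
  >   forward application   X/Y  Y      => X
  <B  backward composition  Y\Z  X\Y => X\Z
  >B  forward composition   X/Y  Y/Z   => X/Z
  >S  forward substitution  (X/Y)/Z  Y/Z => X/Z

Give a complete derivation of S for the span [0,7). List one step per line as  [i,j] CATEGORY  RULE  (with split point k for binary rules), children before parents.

[0,1] (S/(S\PP))/S  lex  "near"
[1,2] N  lex  "river"
[2,3] NP  lex  "chased"
[3,4] PP\NP  lex  "bone"
[2,4] PP  <  k=3
[4,5] (S\N)\PP  lex  "that"
[2,5] S\N  <  k=4
[1,5] S  <  k=2
[0,5] S/(S\PP)  >  k=1
[5,6] (S\PP)/NP  lex  "some"
[6,7] NP  lex  "cat"
[5,7] S\PP  >  k=6
[0,7] S  >  k=5

[0,7] S   >
  [0,5] S/(S\PP)   >
    [0,1] "near" : (S/(S\PP))/S
    [1,5] S   <
      [1,2] "river" : N
      [2,5] S\N   <
        [2,4] PP   <
          [2,3] "chased" : NP
          [3,4] "bone" : PP\NP
        [4,5] "that" : (S\N)\PP
  [5,7] S\PP   >
    [5,6] "some" : (S\PP)/NP
    [6,7] "cat" : NP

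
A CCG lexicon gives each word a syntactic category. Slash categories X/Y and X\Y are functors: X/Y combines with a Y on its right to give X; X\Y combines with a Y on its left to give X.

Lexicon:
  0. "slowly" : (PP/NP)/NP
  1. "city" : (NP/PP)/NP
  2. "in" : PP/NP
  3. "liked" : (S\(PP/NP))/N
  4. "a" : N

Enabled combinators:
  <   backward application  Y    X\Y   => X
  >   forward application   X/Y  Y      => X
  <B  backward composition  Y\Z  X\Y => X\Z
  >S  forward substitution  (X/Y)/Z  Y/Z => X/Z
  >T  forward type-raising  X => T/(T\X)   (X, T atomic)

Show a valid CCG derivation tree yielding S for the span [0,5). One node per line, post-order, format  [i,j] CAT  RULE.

[0,5] S   <
  [0,3] PP/NP   >S
    [0,1] "slowly" : (PP/NP)/NP
    [1,3] NP/NP   >S
      [1,2] "city" : (NP/PP)/NP
      [2,3] "in" : PP/NP
  [3,5] S\(PP/NP)   >
    [3,4] "liked" : (S\(PP/NP))/N
    [4,5] "a" : N

[0,1] (PP/NP)/NP  lex  "slowly"
[1,2] (NP/PP)/NP  lex  "city"
[2,3] PP/NP  lex  "in"
[1,3] NP/NP  >S  k=2
[0,3] PP/NP  >S  k=1
[3,4] (S\(PP/NP))/N  lex  "liked"
[4,5] N  lex  "a"
[3,5] S\(PP/NP)  >  k=4
[0,5] S  <  k=3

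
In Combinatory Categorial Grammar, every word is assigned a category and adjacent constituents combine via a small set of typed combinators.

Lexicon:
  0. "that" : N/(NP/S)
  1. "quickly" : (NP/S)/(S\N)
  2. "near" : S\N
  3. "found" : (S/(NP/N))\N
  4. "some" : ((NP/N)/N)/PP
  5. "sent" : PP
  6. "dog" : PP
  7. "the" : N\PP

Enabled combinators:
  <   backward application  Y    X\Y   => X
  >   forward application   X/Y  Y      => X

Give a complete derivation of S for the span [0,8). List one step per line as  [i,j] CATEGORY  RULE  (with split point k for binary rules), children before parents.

[0,8] S   >
  [0,4] S/(NP/N)   <
    [0,3] N   >
      [0,1] "that" : N/(NP/S)
      [1,3] NP/S   >
        [1,2] "quickly" : (NP/S)/(S\N)
        [2,3] "near" : S\N
    [3,4] "found" : (S/(NP/N))\N
  [4,8] NP/N   >
    [4,6] (NP/N)/N   >
      [4,5] "some" : ((NP/N)/N)/PP
      [5,6] "sent" : PP
    [6,8] N   <
      [6,7] "dog" : PP
      [7,8] "the" : N\PP

[0,1] N/(NP/S)  lex  "that"
[1,2] (NP/S)/(S\N)  lex  "quickly"
[2,3] S\N  lex  "near"
[1,3] NP/S  >  k=2
[0,3] N  >  k=1
[3,4] (S/(NP/N))\N  lex  "found"
[0,4] S/(NP/N)  <  k=3
[4,5] ((NP/N)/N)/PP  lex  "some"
[5,6] PP  lex  "sent"
[4,6] (NP/N)/N  >  k=5
[6,7] PP  lex  "dog"
[7,8] N\PP  lex  "the"
[6,8] N  <  k=7
[4,8] NP/N  >  k=6
[0,8] S  >  k=4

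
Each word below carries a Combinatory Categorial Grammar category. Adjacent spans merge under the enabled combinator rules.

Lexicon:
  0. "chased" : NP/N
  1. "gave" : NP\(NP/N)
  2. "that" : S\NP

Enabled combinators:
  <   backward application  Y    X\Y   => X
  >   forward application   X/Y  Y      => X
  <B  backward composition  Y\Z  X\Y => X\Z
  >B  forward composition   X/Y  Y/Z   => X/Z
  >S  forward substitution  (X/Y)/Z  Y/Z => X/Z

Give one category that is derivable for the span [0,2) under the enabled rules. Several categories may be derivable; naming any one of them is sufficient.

[0,3] S   <
  [0,2] NP   <
    [0,1] "chased" : NP/N
    [1,2] "gave" : NP\(NP/N)
  [2,3] "that" : S\NP

NP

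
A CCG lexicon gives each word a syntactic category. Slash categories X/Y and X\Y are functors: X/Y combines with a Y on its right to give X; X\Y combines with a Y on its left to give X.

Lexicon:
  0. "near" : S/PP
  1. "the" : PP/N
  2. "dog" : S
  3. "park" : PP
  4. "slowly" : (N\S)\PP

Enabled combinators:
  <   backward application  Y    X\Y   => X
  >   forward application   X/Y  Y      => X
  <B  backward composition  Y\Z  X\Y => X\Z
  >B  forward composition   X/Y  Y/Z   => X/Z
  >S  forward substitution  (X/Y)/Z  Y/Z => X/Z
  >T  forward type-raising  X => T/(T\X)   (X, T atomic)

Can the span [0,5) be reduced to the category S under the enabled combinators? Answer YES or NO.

[0,5] S   >
  [0,1] "near" : S/PP
  [1,5] PP   >
    [1,2] "the" : PP/N
    [2,5] N   <
      [2,3] "dog" : S
      [3,5] N\S   <
        [3,4] "park" : PP
        [4,5] "slowly" : (N\S)\PP

YES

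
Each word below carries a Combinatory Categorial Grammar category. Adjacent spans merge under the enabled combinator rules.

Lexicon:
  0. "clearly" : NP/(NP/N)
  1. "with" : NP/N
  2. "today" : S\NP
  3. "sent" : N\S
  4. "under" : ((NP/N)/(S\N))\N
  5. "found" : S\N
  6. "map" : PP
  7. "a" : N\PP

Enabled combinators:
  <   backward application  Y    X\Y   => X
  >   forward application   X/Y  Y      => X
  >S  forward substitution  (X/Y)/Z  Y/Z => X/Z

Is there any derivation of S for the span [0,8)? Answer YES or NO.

NP/(NP/N) NP/N S\NP N\S ((NP/N)/(S\N))\N S\N PP N\PP
CKY chart[0,8] = {NP}; S ∉ chart

NO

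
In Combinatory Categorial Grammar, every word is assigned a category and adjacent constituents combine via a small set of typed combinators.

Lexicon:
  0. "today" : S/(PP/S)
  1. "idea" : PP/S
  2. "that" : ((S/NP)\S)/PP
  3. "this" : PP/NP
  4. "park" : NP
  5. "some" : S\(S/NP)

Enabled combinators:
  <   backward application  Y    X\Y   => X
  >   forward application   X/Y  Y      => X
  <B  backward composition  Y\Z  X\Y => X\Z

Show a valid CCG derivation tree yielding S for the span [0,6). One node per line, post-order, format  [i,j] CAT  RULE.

[0,1] S/(PP/S)  lex  "today"
[1,2] PP/S  lex  "idea"
[0,2] S  >  k=1
[2,3] ((S/NP)\S)/PP  lex  "that"
[3,4] PP/NP  lex  "this"
[4,5] NP  lex  "park"
[3,5] PP  >  k=4
[2,5] (S/NP)\S  >  k=3
[0,5] S/NP  <  k=2
[5,6] S\(S/NP)  lex  "some"
[0,6] S  <  k=5

[0,6] S   <
  [0,5] S/NP   <
    [0,2] S   >
      [0,1] "today" : S/(PP/S)
      [1,2] "idea" : PP/S
    [2,5] (S/NP)\S   >
      [2,3] "that" : ((S/NP)\S)/PP
      [3,5] PP   >
        [3,4] "this" : PP/NP
        [4,5] "park" : NP
  [5,6] "some" : S\(S/NP)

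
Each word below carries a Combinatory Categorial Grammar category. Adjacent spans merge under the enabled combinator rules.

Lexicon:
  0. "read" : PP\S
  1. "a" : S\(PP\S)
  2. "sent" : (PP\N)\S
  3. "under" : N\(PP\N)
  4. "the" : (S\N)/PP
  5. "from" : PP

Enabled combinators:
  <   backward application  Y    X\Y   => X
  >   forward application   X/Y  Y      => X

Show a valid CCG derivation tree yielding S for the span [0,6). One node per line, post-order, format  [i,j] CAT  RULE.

[0,6] S   <
  [0,4] N   <
    [0,3] PP\N   <
      [0,2] S   <
        [0,1] "read" : PP\S
        [1,2] "a" : S\(PP\S)
      [2,3] "sent" : (PP\N)\S
    [3,4] "under" : N\(PP\N)
  [4,6] S\N   >
    [4,5] "the" : (S\N)/PP
    [5,6] "from" : PP

[0,1] PP\S  lex  "read"
[1,2] S\(PP\S)  lex  "a"
[0,2] S  <  k=1
[2,3] (PP\N)\S  lex  "sent"
[0,3] PP\N  <  k=2
[3,4] N\(PP\N)  lex  "under"
[0,4] N  <  k=3
[4,5] (S\N)/PP  lex  "the"
[5,6] PP  lex  "from"
[4,6] S\N  >  k=5
[0,6] S  <  k=4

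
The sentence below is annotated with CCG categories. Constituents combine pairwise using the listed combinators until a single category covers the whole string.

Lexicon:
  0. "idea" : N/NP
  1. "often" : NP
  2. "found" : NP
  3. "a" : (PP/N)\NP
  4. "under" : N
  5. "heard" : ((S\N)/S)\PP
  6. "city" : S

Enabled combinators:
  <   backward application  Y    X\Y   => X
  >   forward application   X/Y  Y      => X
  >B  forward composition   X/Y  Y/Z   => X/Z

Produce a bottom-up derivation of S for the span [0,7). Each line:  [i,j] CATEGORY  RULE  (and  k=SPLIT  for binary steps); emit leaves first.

[0,7] S   <
  [0,2] N   >
    [0,1] "idea" : N/NP
    [1,2] "often" : NP
  [2,7] S\N   >
    [2,6] (S\N)/S   <
      [2,5] PP   >
        [2,4] PP/N   <
          [2,3] "found" : NP
          [3,4] "a" : (PP/N)\NP
        [4,5] "under" : N
      [5,6] "heard" : ((S\N)/S)\PP
    [6,7] "city" : S

[0,1] N/NP  lex  "idea"
[1,2] NP  lex  "often"
[0,2] N  >  k=1
[2,3] NP  lex  "found"
[3,4] (PP/N)\NP  lex  "a"
[2,4] PP/N  <  k=3
[4,5] N  lex  "under"
[2,5] PP  >  k=4
[5,6] ((S\N)/S)\PP  lex  "heard"
[2,6] (S\N)/S  <  k=5
[6,7] S  lex  "city"
[2,7] S\N  >  k=6
[0,7] S  <  k=2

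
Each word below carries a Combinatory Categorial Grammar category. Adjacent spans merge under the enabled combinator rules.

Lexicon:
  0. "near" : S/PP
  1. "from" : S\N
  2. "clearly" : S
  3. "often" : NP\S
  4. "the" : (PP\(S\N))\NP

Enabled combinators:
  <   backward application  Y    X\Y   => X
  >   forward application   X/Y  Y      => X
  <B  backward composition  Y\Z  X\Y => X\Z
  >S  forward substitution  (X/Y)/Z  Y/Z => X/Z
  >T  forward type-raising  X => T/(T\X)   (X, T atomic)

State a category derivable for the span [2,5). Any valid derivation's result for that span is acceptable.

PP\(S\N)

[0,5] S   >
  [0,1] "near" : S/PP
  [1,5] PP   <
    [1,2] "from" : S\N
    [2,5] PP\(S\N)   <
      [2,4] NP   >
        [2,3] NP/(NP\S)   >T
          [2,3] "clearly" : S
        [3,4] "often" : NP\S
      [4,5] "the" : (PP\(S\N))\NP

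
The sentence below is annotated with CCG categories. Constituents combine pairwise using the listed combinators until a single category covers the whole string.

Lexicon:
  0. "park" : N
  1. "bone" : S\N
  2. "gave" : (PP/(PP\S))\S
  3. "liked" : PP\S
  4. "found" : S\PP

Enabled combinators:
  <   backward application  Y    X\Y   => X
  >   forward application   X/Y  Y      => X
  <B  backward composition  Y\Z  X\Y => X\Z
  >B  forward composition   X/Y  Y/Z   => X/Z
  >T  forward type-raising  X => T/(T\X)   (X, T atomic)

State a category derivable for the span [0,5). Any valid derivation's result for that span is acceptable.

[0,5] S   <
  [0,4] PP   >
    [0,3] PP/(PP\S)   <
      [0,2] S   <
        [0,1] "park" : N
        [1,2] "bone" : S\N
      [2,3] "gave" : (PP/(PP\S))\S
    [3,4] "liked" : PP\S
  [4,5] "found" : S\PP

S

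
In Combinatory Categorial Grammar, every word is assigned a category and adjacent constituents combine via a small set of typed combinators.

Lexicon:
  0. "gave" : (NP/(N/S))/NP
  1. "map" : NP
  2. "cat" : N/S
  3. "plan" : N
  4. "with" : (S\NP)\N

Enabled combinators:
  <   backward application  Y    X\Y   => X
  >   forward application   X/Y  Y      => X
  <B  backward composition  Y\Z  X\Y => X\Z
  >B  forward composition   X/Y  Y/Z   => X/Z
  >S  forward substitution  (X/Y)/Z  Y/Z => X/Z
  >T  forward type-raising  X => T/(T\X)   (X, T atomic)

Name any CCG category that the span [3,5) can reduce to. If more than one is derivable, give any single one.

[0,5] S   <
  [0,3] NP   >
    [0,2] NP/(N/S)   >
      [0,1] "gave" : (NP/(N/S))/NP
      [1,2] "map" : NP
    [2,3] "cat" : N/S
  [3,5] S\NP   <
    [3,4] "plan" : N
    [4,5] "with" : (S\NP)\N

S\NP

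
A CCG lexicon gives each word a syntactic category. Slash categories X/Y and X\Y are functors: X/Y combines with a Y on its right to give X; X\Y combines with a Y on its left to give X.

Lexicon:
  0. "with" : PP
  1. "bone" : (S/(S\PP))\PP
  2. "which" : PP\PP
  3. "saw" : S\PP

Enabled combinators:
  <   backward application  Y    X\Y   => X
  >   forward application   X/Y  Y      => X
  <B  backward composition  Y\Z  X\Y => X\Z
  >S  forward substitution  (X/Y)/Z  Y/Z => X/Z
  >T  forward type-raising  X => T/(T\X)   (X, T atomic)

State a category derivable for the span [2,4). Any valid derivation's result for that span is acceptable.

S\PP

[0,4] S   >
  [0,2] S/(S\PP)   <
    [0,1] "with" : PP
    [1,2] "bone" : (S/(S\PP))\PP
  [2,4] S\PP   <B
    [2,3] "which" : PP\PP
    [3,4] "saw" : S\PP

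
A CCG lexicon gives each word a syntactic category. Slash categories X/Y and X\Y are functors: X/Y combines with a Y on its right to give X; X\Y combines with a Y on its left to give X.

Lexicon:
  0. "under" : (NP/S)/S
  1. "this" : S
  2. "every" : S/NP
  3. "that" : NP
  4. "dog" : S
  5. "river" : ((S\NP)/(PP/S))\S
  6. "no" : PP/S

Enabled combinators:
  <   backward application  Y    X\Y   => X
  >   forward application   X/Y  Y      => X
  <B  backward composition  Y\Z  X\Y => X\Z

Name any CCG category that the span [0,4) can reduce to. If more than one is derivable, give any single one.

[0,7] S   <
  [0,4] NP   >
    [0,2] NP/S   >
      [0,1] "under" : (NP/S)/S
      [1,2] "this" : S
    [2,4] S   >
      [2,3] "every" : S/NP
      [3,4] "that" : NP
  [4,7] S\NP   >
    [4,6] (S\NP)/(PP/S)   <
      [4,5] "dog" : S
      [5,6] "river" : ((S\NP)/(PP/S))\S
    [6,7] "no" : PP/S

NP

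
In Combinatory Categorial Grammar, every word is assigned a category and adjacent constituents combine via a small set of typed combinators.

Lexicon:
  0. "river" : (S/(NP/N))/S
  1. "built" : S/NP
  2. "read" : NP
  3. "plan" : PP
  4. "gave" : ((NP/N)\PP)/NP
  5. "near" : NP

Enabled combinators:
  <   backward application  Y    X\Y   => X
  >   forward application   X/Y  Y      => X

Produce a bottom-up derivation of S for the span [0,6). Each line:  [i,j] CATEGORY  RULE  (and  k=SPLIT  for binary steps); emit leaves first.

[0,6] S   >
  [0,3] S/(NP/N)   >
    [0,1] "river" : (S/(NP/N))/S
    [1,3] S   >
      [1,2] "built" : S/NP
      [2,3] "read" : NP
  [3,6] NP/N   <
    [3,4] "plan" : PP
    [4,6] (NP/N)\PP   >
      [4,5] "gave" : ((NP/N)\PP)/NP
      [5,6] "near" : NP

[0,1] (S/(NP/N))/S  lex  "river"
[1,2] S/NP  lex  "built"
[2,3] NP  lex  "read"
[1,3] S  >  k=2
[0,3] S/(NP/N)  >  k=1
[3,4] PP  lex  "plan"
[4,5] ((NP/N)\PP)/NP  lex  "gave"
[5,6] NP  lex  "near"
[4,6] (NP/N)\PP  >  k=5
[3,6] NP/N  <  k=4
[0,6] S  >  k=3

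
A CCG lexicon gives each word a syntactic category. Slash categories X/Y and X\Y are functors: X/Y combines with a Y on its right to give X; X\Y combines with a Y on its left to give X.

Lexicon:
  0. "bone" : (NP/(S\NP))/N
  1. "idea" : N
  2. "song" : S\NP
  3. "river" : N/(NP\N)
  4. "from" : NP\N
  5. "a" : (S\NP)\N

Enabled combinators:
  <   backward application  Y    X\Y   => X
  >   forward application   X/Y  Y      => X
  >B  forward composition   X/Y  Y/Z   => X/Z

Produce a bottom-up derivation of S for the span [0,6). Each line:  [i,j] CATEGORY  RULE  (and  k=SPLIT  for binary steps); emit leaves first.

[0,6] S   <
  [0,3] NP   >
    [0,2] NP/(S\NP)   >
      [0,1] "bone" : (NP/(S\NP))/N
      [1,2] "idea" : N
    [2,3] "song" : S\NP
  [3,6] S\NP   <
    [3,5] N   >
      [3,4] "river" : N/(NP\N)
      [4,5] "from" : NP\N
    [5,6] "a" : (S\NP)\N

[0,1] (NP/(S\NP))/N  lex  "bone"
[1,2] N  lex  "idea"
[0,2] NP/(S\NP)  >  k=1
[2,3] S\NP  lex  "song"
[0,3] NP  >  k=2
[3,4] N/(NP\N)  lex  "river"
[4,5] NP\N  lex  "from"
[3,5] N  >  k=4
[5,6] (S\NP)\N  lex  "a"
[3,6] S\NP  <  k=5
[0,6] S  <  k=3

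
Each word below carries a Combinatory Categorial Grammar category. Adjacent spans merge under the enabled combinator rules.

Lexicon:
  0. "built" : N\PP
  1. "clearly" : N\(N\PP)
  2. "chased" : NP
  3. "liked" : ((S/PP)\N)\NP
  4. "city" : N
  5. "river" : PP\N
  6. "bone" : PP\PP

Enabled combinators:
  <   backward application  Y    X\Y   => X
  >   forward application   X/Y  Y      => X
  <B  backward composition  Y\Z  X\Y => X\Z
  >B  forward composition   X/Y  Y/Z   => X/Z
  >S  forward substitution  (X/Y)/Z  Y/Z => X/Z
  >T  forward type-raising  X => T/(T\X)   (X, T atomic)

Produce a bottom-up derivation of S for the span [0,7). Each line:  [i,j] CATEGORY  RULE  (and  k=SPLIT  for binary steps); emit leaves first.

[0,7] S   >
  [0,4] S/PP   <
    [0,2] N   <
      [0,1] "built" : N\PP
      [1,2] "clearly" : N\(N\PP)
    [2,4] (S/PP)\N   <
      [2,3] "chased" : NP
      [3,4] "liked" : ((S/PP)\N)\NP
  [4,7] PP   <
    [4,5] "city" : N
    [5,7] PP\N   <B
      [5,6] "river" : PP\N
      [6,7] "bone" : PP\PP

[0,1] N\PP  lex  "built"
[1,2] N\(N\PP)  lex  "clearly"
[0,2] N  <  k=1
[2,3] NP  lex  "chased"
[3,4] ((S/PP)\N)\NP  lex  "liked"
[2,4] (S/PP)\N  <  k=3
[0,4] S/PP  <  k=2
[4,5] N  lex  "city"
[5,6] PP\N  lex  "river"
[6,7] PP\PP  lex  "bone"
[5,7] PP\N  <B  k=6
[4,7] PP  <  k=5
[0,7] S  >  k=4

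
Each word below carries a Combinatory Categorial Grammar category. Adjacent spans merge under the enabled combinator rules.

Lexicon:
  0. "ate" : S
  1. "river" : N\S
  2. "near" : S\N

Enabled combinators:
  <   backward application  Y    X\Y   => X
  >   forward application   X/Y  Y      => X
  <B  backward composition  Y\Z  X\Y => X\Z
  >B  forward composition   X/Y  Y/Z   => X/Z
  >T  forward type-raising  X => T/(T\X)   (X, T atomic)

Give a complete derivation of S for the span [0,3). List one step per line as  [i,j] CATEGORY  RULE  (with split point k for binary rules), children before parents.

[0,3] S   <
  [0,2] N   >
    [0,1] N/(N\S)   >T
      [0,1] "ate" : S
    [1,2] "river" : N\S
  [2,3] "near" : S\N

[0,1] S  lex  "ate"
[0,1] N/(N\S)  >T
[1,2] N\S  lex  "river"
[0,2] N  >  k=1
[2,3] S\N  lex  "near"
[0,3] S  <  k=2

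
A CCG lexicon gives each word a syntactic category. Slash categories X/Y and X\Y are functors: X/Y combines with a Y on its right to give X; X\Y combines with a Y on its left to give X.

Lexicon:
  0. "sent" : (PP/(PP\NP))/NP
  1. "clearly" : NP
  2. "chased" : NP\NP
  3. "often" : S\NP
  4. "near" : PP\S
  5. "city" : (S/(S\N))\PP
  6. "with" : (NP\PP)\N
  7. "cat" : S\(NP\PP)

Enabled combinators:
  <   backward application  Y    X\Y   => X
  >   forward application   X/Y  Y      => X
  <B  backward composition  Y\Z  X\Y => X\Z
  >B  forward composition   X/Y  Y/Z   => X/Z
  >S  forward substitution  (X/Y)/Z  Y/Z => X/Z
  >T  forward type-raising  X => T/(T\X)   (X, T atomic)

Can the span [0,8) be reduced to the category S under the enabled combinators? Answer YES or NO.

YES

[0,8] S   >
  [0,6] S/(S\N)   <
    [0,5] PP   >
      [0,2] PP/(PP\NP)   >
        [0,1] "sent" : (PP/(PP\NP))/NP
        [1,2] "clearly" : NP
      [2,5] PP\NP   <B
        [2,4] S\NP   <B
          [2,3] "chased" : NP\NP
          [3,4] "often" : S\NP
        [4,5] "near" : PP\S
    [5,6] "city" : (S/(S\N))\PP
  [6,8] S\N   <B
    [6,7] "with" : (NP\PP)\N
    [7,8] "cat" : S\(NP\PP)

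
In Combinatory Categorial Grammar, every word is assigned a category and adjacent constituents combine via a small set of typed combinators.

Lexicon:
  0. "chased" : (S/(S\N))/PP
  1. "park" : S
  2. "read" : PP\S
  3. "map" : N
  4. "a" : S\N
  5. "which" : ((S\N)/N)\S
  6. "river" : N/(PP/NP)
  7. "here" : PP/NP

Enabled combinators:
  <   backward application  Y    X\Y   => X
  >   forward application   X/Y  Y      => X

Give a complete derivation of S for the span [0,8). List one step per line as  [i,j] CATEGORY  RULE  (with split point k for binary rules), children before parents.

[0,8] S   >
  [0,3] S/(S\N)   >
    [0,1] "chased" : (S/(S\N))/PP
    [1,3] PP   <
      [1,2] "park" : S
      [2,3] "read" : PP\S
  [3,8] S\N   >
    [3,6] (S\N)/N   <
      [3,5] S   <
        [3,4] "map" : N
        [4,5] "a" : S\N
      [5,6] "which" : ((S\N)/N)\S
    [6,8] N   >
      [6,7] "river" : N/(PP/NP)
      [7,8] "here" : PP/NP

[0,1] (S/(S\N))/PP  lex  "chased"
[1,2] S  lex  "park"
[2,3] PP\S  lex  "read"
[1,3] PP  <  k=2
[0,3] S/(S\N)  >  k=1
[3,4] N  lex  "map"
[4,5] S\N  lex  "a"
[3,5] S  <  k=4
[5,6] ((S\N)/N)\S  lex  "which"
[3,6] (S\N)/N  <  k=5
[6,7] N/(PP/NP)  lex  "river"
[7,8] PP/NP  lex  "here"
[6,8] N  >  k=7
[3,8] S\N  >  k=6
[0,8] S  >  k=3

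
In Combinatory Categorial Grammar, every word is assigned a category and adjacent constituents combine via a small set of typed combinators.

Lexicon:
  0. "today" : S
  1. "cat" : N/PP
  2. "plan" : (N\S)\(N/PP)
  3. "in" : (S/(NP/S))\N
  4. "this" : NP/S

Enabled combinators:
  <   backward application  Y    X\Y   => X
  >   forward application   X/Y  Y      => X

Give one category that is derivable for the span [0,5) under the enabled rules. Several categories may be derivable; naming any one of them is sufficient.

S

[0,5] S   >
  [0,4] S/(NP/S)   <
    [0,3] N   <
      [0,1] "today" : S
      [1,3] N\S   <
        [1,2] "cat" : N/PP
        [2,3] "plan" : (N\S)\(N/PP)
    [3,4] "in" : (S/(NP/S))\N
  [4,5] "this" : NP/S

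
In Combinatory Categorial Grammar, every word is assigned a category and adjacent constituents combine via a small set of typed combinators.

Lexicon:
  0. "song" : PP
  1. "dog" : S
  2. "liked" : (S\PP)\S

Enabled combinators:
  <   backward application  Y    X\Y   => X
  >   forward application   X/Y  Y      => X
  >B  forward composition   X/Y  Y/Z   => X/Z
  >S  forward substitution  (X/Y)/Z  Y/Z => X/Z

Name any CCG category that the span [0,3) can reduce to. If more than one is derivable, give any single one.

S

[0,3] S   <
  [0,1] "song" : PP
  [1,3] S\PP   <
    [1,2] "dog" : S
    [2,3] "liked" : (S\PP)\S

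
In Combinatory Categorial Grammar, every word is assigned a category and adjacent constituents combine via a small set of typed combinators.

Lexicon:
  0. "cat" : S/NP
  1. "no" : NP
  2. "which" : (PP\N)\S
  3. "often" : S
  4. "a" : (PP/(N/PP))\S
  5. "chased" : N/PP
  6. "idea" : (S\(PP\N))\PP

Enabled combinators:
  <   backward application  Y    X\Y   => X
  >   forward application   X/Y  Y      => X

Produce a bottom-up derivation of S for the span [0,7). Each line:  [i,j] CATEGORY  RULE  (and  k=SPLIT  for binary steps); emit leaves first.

[0,7] S   <
  [0,3] PP\N   <
    [0,2] S   >
      [0,1] "cat" : S/NP
      [1,2] "no" : NP
    [2,3] "which" : (PP\N)\S
  [3,7] S\(PP\N)   <
    [3,6] PP   >
      [3,5] PP/(N/PP)   <
        [3,4] "often" : S
        [4,5] "a" : (PP/(N/PP))\S
      [5,6] "chased" : N/PP
    [6,7] "idea" : (S\(PP\N))\PP

[0,1] S/NP  lex  "cat"
[1,2] NP  lex  "no"
[0,2] S  >  k=1
[2,3] (PP\N)\S  lex  "which"
[0,3] PP\N  <  k=2
[3,4] S  lex  "often"
[4,5] (PP/(N/PP))\S  lex  "a"
[3,5] PP/(N/PP)  <  k=4
[5,6] N/PP  lex  "chased"
[3,6] PP  >  k=5
[6,7] (S\(PP\N))\PP  lex  "idea"
[3,7] S\(PP\N)  <  k=6
[0,7] S  <  k=3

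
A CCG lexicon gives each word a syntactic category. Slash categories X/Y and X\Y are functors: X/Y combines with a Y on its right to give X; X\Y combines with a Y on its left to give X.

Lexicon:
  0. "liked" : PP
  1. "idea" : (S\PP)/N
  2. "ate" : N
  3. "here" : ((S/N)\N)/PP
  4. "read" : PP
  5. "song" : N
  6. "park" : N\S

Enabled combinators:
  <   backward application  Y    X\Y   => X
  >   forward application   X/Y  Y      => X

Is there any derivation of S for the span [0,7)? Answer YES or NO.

[0,7] S   <
  [0,1] "liked" : PP
  [1,7] S\PP   >
    [1,2] "idea" : (S\PP)/N
    [2,7] N   <
      [2,6] S   >
        [2,5] S/N   <
          [2,3] "ate" : N
          [3,5] (S/N)\N   >
            [3,4] "here" : ((S/N)\N)/PP
            [4,5] "read" : PP
        [5,6] "song" : N
      [6,7] "park" : N\S

YES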